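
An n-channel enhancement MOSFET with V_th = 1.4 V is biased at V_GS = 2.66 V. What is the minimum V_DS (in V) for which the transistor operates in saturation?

V_DS,sat = 1.26 V

The boundary between triode and saturation is V_DS = V_GS − V_th = V_ov.
V_ov = 2.66 − 1.4 = 1.26 V.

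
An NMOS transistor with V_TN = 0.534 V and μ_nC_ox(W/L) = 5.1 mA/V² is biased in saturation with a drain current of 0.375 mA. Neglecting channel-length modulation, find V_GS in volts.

In saturation I_D = ½ k_n (V_GS − V_TN)², so V_GS − V_TN = √(2 I_D / k_n) = √(2 × 0.375 / 5.1) = 0.383 V.
V_GS = 0.534 + 0.383 = 0.917 V.

V_GS = 0.917 V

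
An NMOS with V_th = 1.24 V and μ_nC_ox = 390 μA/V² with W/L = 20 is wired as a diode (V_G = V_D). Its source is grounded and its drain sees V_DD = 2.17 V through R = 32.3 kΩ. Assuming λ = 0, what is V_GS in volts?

V_GS = 1.32 V

With gate tied to drain, V_GS = V_DS ≥ V_GS − V_th, so the device is in saturation.
k_n = μ_nC_ox · (W/L) = 7.8 mA/V².
KCL at the drain: ½ k_n (V_GS − V_th)² = (V_DD − V_GS)/R.
Let x = V_GS − 1.24. Then 126 x² + x − 0.93 = 0, giving x = 0.082 V (positive root), so V_GS = 1.32 V.
I_D = (V_DD − V_GS)/R = (2.17 − 1.32) / 32.3 = 0.0263 mA.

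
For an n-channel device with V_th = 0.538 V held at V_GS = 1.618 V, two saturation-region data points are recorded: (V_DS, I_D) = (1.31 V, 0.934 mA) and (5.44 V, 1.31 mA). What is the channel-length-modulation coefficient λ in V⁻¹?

With V_GS fixed, I_D ∝ (1 + λ V_DS) in saturation, so I_D2/I_D1 = (1 + λ V_DS2)/(1 + λ V_DS1).
1.31/0.934 = 1.403 = (1 + 5.44 λ)/(1 + 1.31 λ).
Solving: λ (I_D1 V_DS2 − I_D2 V_DS1) = I_D2 − I_D1, so λ = (1.31 − 0.934) / (0.934 × 5.44 − 1.31 × 1.31) = 0.376 / 3.36 = 0.112 V⁻¹.

λ = 0.112 V⁻¹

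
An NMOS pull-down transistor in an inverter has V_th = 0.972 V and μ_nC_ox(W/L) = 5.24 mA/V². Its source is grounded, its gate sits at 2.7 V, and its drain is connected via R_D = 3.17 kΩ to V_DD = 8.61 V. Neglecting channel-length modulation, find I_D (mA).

I_D = 2.62 mA

V_GS = V_G = 2.7 V, so V_ov = 2.7 − 0.972 = 1.73 V.
Assume saturation: I_D = ½ k_n V_ov² = 0.5 × 5.24 × 1.73² = 7.82 mA, giving V_DS = V_DD − I_D R_D = 8.61 − 7.82 × 3.17 = -16.2 V.
But -16.2 V < V_ov = 1.73 V, so the device is actually in triode.
In triode I_D = k_n[V_ov V_DS − ½ V_DS²] and I_D = (V_DD − V_DS)/R_D. Equating: 8.31 V_DS² − 29.7 V_DS + 8.61 = 0, giving V_DS = 0.318 V (the root below V_ov).
I_D = (8.61 − 0.318) / 3.17 = 2.62 mA.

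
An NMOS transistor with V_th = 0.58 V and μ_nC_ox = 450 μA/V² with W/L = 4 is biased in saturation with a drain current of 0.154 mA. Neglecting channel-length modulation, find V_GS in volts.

k_n = μ_nC_ox · (W/L) = 1.8 mA/V².
In saturation I_D = ½ k_n (V_GS − V_th)², so V_GS − V_th = √(2 I_D / k_n) = √(2 × 0.154 / 1.8) = 0.414 V.
V_GS = 0.58 + 0.414 = 0.994 V.

V_GS = 0.994 V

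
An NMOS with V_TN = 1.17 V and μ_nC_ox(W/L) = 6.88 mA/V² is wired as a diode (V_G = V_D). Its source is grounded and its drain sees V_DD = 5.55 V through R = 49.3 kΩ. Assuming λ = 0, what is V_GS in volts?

V_GS = 1.33 V

With gate tied to drain, V_GS = V_DS ≥ V_GS − V_TN, so the device is in saturation.
KCL at the drain: ½ k_n (V_GS − V_TN)² = (V_DD − V_GS)/R.
Let x = V_GS − 1.17. Then 170 x² + x − 4.38 = 0, giving x = 0.158 V (positive root), so V_GS = 1.33 V.
I_D = (V_DD − V_GS)/R = (5.55 − 1.33) / 49.3 = 0.0856 mA.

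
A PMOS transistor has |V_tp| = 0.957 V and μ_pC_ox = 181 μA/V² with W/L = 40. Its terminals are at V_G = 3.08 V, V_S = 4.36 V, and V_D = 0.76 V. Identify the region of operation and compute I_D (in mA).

V_SG = V_S − V_G = 4.36 − 3.08 = 1.28 V; V_SD = V_S − V_D = 4.36 − 0.76 = 3.6 V.
k_p = μ_pC_ox · (W/L) = 7.24 mA/V².
V_ov = V_SG − |V_tp| = 1.28 − 0.957 = 0.323 V.
Since V_SD = 3.6 V ≥ V_ov = 0.323 V, the device is in saturation.
I_D = ½ k_p V_ov² = 0.5 × 7.24 × 0.323² = 0.378 mA.

Saturation; I_D = 0.378 mA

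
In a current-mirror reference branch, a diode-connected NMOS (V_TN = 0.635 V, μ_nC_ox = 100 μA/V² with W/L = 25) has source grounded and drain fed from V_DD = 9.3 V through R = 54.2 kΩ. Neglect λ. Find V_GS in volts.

With gate tied to drain, V_GS = V_DS ≥ V_GS − V_TN, so the device is in saturation.
k_n = μ_nC_ox · (W/L) = 2.5 mA/V².
KCL at the drain: ½ k_n (V_GS − V_TN)² = (V_DD − V_GS)/R.
Let x = V_GS − 0.635. Then 67.8 x² + x − 8.665 = 0, giving x = 0.35 V (positive root), so V_GS = 0.985 V.
I_D = (V_DD − V_GS)/R = (9.3 − 0.985) / 54.2 = 0.153 mA.

V_GS = 0.985 V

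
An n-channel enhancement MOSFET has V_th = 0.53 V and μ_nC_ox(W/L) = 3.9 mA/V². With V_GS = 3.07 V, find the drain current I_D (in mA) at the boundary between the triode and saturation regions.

At the boundary V_DS = V_ov = V_GS − V_th = 3.07 − 0.53 = 2.54 V.
I_D = ½ k_n V_ov² = 0.5 × 3.9 × 2.54² = 12.6 mA.

I_D = 12.6 mA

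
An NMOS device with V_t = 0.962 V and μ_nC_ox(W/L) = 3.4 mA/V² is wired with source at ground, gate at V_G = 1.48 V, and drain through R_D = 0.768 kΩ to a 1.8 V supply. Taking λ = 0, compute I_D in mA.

I_D = 0.456 mA

V_GS = V_G = 1.48 V, so V_ov = 1.48 − 0.962 = 0.518 V.
Assume saturation: I_D = ½ k_n V_ov² = 0.5 × 3.4 × 0.518² = 0.456 mA, giving V_DS = V_DD − I_D R_D = 1.8 − 0.456 × 0.768 = 1.45 V.
V_DS = 1.45 V ≥ V_ov = 0.518 V, confirming saturation.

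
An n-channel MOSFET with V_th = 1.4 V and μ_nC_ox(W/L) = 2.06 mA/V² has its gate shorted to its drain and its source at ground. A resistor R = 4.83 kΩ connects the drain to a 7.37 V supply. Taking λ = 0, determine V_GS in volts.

V_GS = 2.40 V

With gate tied to drain, V_GS = V_DS ≥ V_GS − V_th, so the device is in saturation.
KCL at the drain: ½ k_n (V_GS − V_th)² = (V_DD − V_GS)/R.
Let x = V_GS − 1.4. Then 4.97 x² + x − 5.97 = 0, giving x = 1 V (positive root), so V_GS = 2.4 V.
I_D = (V_DD − V_GS)/R = (7.37 − 2.4) / 4.83 = 1.03 mA.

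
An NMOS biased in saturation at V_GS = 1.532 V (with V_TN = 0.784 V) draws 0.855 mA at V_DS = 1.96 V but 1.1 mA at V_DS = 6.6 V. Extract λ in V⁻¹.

With V_GS fixed, I_D ∝ (1 + λ V_DS) in saturation, so I_D2/I_D1 = (1 + λ V_DS2)/(1 + λ V_DS1).
1.1/0.855 = 1.287 = (1 + 6.6 λ)/(1 + 1.96 λ).
Solving: λ (I_D1 V_DS2 − I_D2 V_DS1) = I_D2 − I_D1, so λ = (1.1 − 0.855) / (0.855 × 6.6 − 1.1 × 1.96) = 0.245 / 3.49 = 0.0703 V⁻¹.

λ = 0.0703 V⁻¹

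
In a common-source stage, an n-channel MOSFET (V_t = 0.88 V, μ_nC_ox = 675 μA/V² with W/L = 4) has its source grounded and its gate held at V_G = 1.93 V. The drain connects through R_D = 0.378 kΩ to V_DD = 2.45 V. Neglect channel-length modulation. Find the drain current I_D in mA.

I_D = 1.49 mA

V_GS = V_G = 1.93 V, so V_ov = 1.93 − 0.88 = 1.05 V.
k_n = μ_nC_ox · (W/L) = 2.7 mA/V².
Assume saturation: I_D = ½ k_n V_ov² = 0.5 × 2.7 × 1.05² = 1.49 mA, giving V_DS = V_DD − I_D R_D = 2.45 − 1.49 × 0.378 = 1.89 V.
V_DS = 1.89 V ≥ V_ov = 1.05 V, confirming saturation.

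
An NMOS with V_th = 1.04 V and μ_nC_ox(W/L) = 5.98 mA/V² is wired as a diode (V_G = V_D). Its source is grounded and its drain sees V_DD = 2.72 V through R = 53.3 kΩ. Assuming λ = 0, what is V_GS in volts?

V_GS = 1.14 V

With gate tied to drain, V_GS = V_DS ≥ V_GS − V_th, so the device is in saturation.
KCL at the drain: ½ k_n (V_GS − V_th)² = (V_DD − V_GS)/R.
Let x = V_GS − 1.04. Then 159 x² + x − 1.68 = 0, giving x = 0.0996 V (positive root), so V_GS = 1.14 V.
I_D = (V_DD − V_GS)/R = (2.72 − 1.14) / 53.3 = 0.0297 mA.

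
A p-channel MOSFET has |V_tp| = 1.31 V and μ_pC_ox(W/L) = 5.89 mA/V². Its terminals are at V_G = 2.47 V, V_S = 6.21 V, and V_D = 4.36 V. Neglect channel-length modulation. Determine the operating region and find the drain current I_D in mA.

Triode; I_D = 16.4 mA

V_SG = V_S − V_G = 6.21 − 2.47 = 3.74 V; V_SD = V_S − V_D = 6.21 − 4.36 = 1.85 V.
V_ov = V_SG − |V_tp| = 3.74 − 1.31 = 2.43 V.
Since V_SD = 1.85 V < V_ov = 2.43 V, the device is in the triode region.
I_D = k_p [V_ov · V_SD − ½ V_SD²] = 5.89 × [2.43 × 1.85 − 0.5 × 1.85²] = 16.4 mA.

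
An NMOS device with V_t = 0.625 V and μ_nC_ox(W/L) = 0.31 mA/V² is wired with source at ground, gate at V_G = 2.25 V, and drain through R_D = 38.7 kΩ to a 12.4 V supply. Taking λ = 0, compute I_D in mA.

I_D = 0.300 mA

V_GS = V_G = 2.25 V, so V_ov = 2.25 − 0.625 = 1.62 V.
Assume saturation: I_D = ½ k_n V_ov² = 0.5 × 0.31 × 1.62² = 0.409 mA, giving V_DS = V_DD − I_D R_D = 12.4 − 0.409 × 38.7 = -3.44 V.
But -3.44 V < V_ov = 1.62 V, so the device is actually in triode.
In triode I_D = k_n[V_ov V_DS − ½ V_DS²] and I_D = (V_DD − V_DS)/R_D. Equating: 6 V_DS² − 20.5 V_DS + 12.4 = 0, giving V_DS = 0.786 V (the root below V_ov).
I_D = (12.4 − 0.786) / 38.7 = 0.3 mA.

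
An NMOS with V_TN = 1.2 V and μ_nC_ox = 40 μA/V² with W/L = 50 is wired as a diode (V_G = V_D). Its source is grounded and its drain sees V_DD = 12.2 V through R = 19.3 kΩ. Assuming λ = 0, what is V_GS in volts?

With gate tied to drain, V_GS = V_DS ≥ V_GS − V_TN, so the device is in saturation.
k_n = μ_nC_ox · (W/L) = 2 mA/V².
KCL at the drain: ½ k_n (V_GS − V_TN)² = (V_DD − V_GS)/R.
Let x = V_GS − 1.2. Then 19.3 x² + x − 11 = 0, giving x = 0.729 V (positive root), so V_GS = 1.93 V.
I_D = (V_DD − V_GS)/R = (12.2 − 1.93) / 19.3 = 0.532 mA.

V_GS = 1.93 V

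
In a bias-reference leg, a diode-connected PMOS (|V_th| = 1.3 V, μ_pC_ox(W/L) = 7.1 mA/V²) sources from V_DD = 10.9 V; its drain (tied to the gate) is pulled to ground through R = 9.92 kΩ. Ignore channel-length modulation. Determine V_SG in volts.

With gate tied to drain, V_SG = V_SD ≥ V_SG − |V_th|, so the device is in saturation.
KCL at the drain: ½ k_p (V_SG − |V_th|)² = (V_DD − V_SG)/R.
Let x = V_SG − 1.3. Then 35.2 x² + x − 9.6 = 0, giving x = 0.508 V (positive root), so V_SG = 1.81 V.
I_D = (V_DD − V_SG)/R = (10.9 − 1.81) / 9.92 = 0.917 mA.

V_SG = 1.81 V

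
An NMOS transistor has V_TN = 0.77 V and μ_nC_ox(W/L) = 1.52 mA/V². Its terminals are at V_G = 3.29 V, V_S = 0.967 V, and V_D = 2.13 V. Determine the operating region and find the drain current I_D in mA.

Triode; I_D = 1.72 mA

V_GS = V_G − V_S = 3.29 − 0.967 = 2.32 V; V_DS = V_D − V_S = 2.13 − 0.967 = 1.16 V.
V_ov = V_GS − V_TN = 2.32 − 0.77 = 1.55 V.
Since V_DS = 1.16 V < V_ov = 1.55 V, the device is in the triode region.
I_D = k_n [V_ov · V_DS − ½ V_DS²] = 1.52 × [1.55 × 1.16 − 0.5 × 1.16²] = 1.72 mA.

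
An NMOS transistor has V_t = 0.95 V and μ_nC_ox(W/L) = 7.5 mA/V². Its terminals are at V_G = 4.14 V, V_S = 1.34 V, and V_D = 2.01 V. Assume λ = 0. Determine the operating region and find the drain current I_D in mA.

V_GS = V_G − V_S = 4.14 − 1.34 = 2.8 V; V_DS = V_D − V_S = 2.01 − 1.34 = 0.67 V.
V_ov = V_GS − V_t = 2.8 − 0.95 = 1.85 V.
Since V_DS = 0.67 V < V_ov = 1.85 V, the device is in the triode region.
I_D = k_n [V_ov · V_DS − ½ V_DS²] = 7.5 × [1.85 × 0.67 − 0.5 × 0.67²] = 7.61 mA.

Triode; I_D = 7.61 mA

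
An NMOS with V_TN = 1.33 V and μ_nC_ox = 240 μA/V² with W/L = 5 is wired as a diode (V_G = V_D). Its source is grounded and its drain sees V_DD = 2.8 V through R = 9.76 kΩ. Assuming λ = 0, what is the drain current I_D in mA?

With gate tied to drain, V_GS = V_DS ≥ V_GS − V_TN, so the device is in saturation.
k_n = μ_nC_ox · (W/L) = 1.2 mA/V².
KCL at the drain: ½ k_n (V_GS − V_TN)² = (V_DD − V_GS)/R.
Let x = V_GS − 1.33. Then 5.86 x² + x − 1.47 = 0, giving x = 0.423 V (positive root), so V_GS = 1.75 V.
I_D = (V_DD − V_GS)/R = (2.8 − 1.75) / 9.76 = 0.107 mA.

I_D = 0.107 mA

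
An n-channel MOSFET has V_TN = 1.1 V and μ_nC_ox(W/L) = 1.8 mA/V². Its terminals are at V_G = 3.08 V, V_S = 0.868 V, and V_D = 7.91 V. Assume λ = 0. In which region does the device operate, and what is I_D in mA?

V_GS = V_G − V_S = 3.08 − 0.868 = 2.21 V; V_DS = V_D − V_S = 7.91 − 0.868 = 7.04 V.
V_ov = V_GS − V_TN = 2.21 − 1.1 = 1.11 V.
Since V_DS = 7.04 V ≥ V_ov = 1.11 V, the device is in saturation.
I_D = ½ k_n V_ov² = 0.5 × 1.8 × 1.11² = 1.11 mA.

Saturation; I_D = 1.11 mA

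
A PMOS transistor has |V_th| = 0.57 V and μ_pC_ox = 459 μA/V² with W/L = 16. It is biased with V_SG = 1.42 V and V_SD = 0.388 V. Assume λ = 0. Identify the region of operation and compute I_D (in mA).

Triode; I_D = 1.87 mA

k_p = μ_pC_ox · (W/L) = 7.344 mA/V².
V_ov = V_SG − |V_th| = 1.42 − 0.57 = 0.85 V.
Since V_SD = 0.388 V < V_ov = 0.85 V, the device is in the triode region.
I_D = k_p [V_ov · V_SD − ½ V_SD²] = 7.344 × [0.85 × 0.388 − 0.5 × 0.388²] = 1.87 mA.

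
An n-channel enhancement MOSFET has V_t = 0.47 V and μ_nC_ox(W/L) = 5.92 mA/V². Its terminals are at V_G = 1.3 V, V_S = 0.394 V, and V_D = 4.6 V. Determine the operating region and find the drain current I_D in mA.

Saturation; I_D = 0.563 mA

V_GS = V_G − V_S = 1.3 − 0.394 = 0.906 V; V_DS = V_D − V_S = 4.6 − 0.394 = 4.21 V.
V_ov = V_GS − V_t = 0.906 − 0.47 = 0.436 V.
Since V_DS = 4.21 V ≥ V_ov = 0.436 V, the device is in saturation.
I_D = ½ k_n V_ov² = 0.5 × 5.92 × 0.436² = 0.563 mA.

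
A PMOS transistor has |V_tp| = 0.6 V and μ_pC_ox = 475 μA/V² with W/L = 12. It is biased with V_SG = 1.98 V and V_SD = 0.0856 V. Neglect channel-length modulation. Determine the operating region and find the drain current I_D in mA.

k_p = μ_pC_ox · (W/L) = 5.7 mA/V².
V_ov = V_SG − |V_tp| = 1.98 − 0.6 = 1.38 V.
Since V_SD = 0.0856 V < V_ov = 1.38 V, the device is in the triode region.
I_D = k_p [V_ov · V_SD − ½ V_SD²] = 5.7 × [1.38 × 0.0856 − 0.5 × 0.0856²] = 0.652 mA.

Triode; I_D = 0.652 mA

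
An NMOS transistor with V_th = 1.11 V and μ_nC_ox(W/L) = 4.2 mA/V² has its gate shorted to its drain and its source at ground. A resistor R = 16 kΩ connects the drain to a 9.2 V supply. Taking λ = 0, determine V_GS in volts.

With gate tied to drain, V_GS = V_DS ≥ V_GS − V_th, so the device is in saturation.
KCL at the drain: ½ k_n (V_GS − V_th)² = (V_DD − V_GS)/R.
Let x = V_GS − 1.11. Then 33.6 x² + x − 8.09 = 0, giving x = 0.476 V (positive root), so V_GS = 1.59 V.
I_D = (V_DD − V_GS)/R = (9.2 − 1.59) / 16 = 0.476 mA.

V_GS = 1.59 V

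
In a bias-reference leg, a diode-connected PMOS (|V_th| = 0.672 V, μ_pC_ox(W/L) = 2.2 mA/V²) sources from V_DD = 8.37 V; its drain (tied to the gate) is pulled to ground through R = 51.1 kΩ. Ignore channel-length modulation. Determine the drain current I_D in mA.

With gate tied to drain, V_SG = V_SD ≥ V_SG − |V_th|, so the device is in saturation.
KCL at the drain: ½ k_p (V_SG − |V_th|)² = (V_DD − V_SG)/R.
Let x = V_SG − 0.672. Then 56.2 x² + x − 7.698 = 0, giving x = 0.361 V (positive root), so V_SG = 1.03 V.
I_D = (V_DD − V_SG)/R = (8.37 − 1.03) / 51.1 = 0.144 mA.

I_D = 0.144 mA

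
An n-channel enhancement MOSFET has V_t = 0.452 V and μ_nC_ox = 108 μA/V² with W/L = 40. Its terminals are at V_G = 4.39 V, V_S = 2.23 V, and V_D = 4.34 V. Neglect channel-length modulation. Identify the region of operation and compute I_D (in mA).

Saturation; I_D = 6.30 mA

V_GS = V_G − V_S = 4.39 − 2.23 = 2.16 V; V_DS = V_D − V_S = 4.34 − 2.23 = 2.11 V.
k_n = μ_nC_ox · (W/L) = 4.32 mA/V².
V_ov = V_GS − V_t = 2.16 − 0.452 = 1.71 V.
Since V_DS = 2.11 V ≥ V_ov = 1.71 V, the device is in saturation.
I_D = ½ k_n V_ov² = 0.5 × 4.32 × 1.71² = 6.3 mA.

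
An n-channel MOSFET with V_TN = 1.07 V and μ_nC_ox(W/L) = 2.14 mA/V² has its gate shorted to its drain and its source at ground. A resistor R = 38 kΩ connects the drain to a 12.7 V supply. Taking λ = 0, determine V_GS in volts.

With gate tied to drain, V_GS = V_DS ≥ V_GS − V_TN, so the device is in saturation.
KCL at the drain: ½ k_n (V_GS − V_TN)² = (V_DD − V_GS)/R.
Let x = V_GS − 1.07. Then 40.7 x² + x − 11.63 = 0, giving x = 0.523 V (positive root), so V_GS = 1.59 V.
I_D = (V_DD − V_GS)/R = (12.7 − 1.59) / 38 = 0.292 mA.

V_GS = 1.59 V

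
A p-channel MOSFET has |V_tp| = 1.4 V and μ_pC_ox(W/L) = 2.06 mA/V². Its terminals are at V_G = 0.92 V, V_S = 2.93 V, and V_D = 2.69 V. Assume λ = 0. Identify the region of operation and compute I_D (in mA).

V_SG = V_S − V_G = 2.93 − 0.92 = 2.01 V; V_SD = V_S − V_D = 2.93 − 2.69 = 0.24 V.
V_ov = V_SG − |V_tp| = 2.01 − 1.4 = 0.61 V.
Since V_SD = 0.24 V < V_ov = 0.61 V, the device is in the triode region.
I_D = k_p [V_ov · V_SD − ½ V_SD²] = 2.06 × [0.61 × 0.24 − 0.5 × 0.24²] = 0.242 mA.

Triode; I_D = 0.242 mA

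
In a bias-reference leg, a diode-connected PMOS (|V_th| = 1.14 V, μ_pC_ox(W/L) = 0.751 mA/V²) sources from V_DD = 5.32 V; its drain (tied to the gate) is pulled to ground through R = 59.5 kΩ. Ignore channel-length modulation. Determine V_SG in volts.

With gate tied to drain, V_SG = V_SD ≥ V_SG − |V_th|, so the device is in saturation.
KCL at the drain: ½ k_p (V_SG − |V_th|)² = (V_DD − V_SG)/R.
Let x = V_SG − 1.14. Then 22.3 x² + x − 4.18 = 0, giving x = 0.411 V (positive root), so V_SG = 1.55 V.
I_D = (V_DD − V_SG)/R = (5.32 − 1.55) / 59.5 = 0.0633 mA.

V_SG = 1.55 V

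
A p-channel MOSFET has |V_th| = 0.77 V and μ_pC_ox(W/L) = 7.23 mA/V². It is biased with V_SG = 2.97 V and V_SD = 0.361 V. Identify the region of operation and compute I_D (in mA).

V_ov = V_SG − |V_th| = 2.97 − 0.77 = 2.2 V.
Since V_SD = 0.361 V < V_ov = 2.2 V, the device is in the triode region.
I_D = k_p [V_ov · V_SD − ½ V_SD²] = 7.23 × [2.2 × 0.361 − 0.5 × 0.361²] = 5.27 mA.

Triode; I_D = 5.27 mA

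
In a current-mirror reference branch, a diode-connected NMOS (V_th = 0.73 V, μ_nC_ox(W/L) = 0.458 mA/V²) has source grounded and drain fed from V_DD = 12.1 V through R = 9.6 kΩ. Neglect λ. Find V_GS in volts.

V_GS = 2.79 V

With gate tied to drain, V_GS = V_DS ≥ V_GS − V_th, so the device is in saturation.
KCL at the drain: ½ k_n (V_GS − V_th)² = (V_DD − V_GS)/R.
Let x = V_GS − 0.73. Then 2.2 x² + x − 11.37 = 0, giving x = 2.06 V (positive root), so V_GS = 2.79 V.
I_D = (V_DD − V_GS)/R = (12.1 − 2.79) / 9.6 = 0.97 mA.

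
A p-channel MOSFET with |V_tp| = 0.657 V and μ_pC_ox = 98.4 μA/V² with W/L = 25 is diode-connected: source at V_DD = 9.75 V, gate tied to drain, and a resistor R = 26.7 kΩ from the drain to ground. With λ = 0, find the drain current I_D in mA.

With gate tied to drain, V_SG = V_SD ≥ V_SG − |V_tp|, so the device is in saturation.
k_p = μ_pC_ox · (W/L) = 2.46 mA/V².
KCL at the drain: ½ k_p (V_SG − |V_tp|)² = (V_DD − V_SG)/R.
Let x = V_SG − 0.657. Then 32.8 x² + x − 9.093 = 0, giving x = 0.511 V (positive root), so V_SG = 1.17 V.
I_D = (V_DD − V_SG)/R = (9.75 − 1.17) / 26.7 = 0.321 mA.

I_D = 0.321 mA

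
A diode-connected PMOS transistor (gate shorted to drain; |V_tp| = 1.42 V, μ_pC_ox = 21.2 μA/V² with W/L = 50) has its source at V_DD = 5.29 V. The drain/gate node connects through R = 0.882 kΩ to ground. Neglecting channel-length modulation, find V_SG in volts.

With gate tied to drain, V_SG = V_SD ≥ V_SG − |V_tp|, so the device is in saturation.
k_p = μ_pC_ox · (W/L) = 1.06 mA/V².
KCL at the drain: ½ k_p (V_SG − |V_tp|)² = (V_DD − V_SG)/R.
Let x = V_SG − 1.42. Then 0.467 x² + x − 3.87 = 0, giving x = 2 V (positive root), so V_SG = 3.42 V.
I_D = (V_DD − V_SG)/R = (5.29 − 3.42) / 0.882 = 2.12 mA.

V_SG = 3.42 V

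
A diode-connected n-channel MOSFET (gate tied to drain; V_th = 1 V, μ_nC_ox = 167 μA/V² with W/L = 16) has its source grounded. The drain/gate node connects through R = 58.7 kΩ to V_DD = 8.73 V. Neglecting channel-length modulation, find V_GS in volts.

V_GS = 1.31 V

With gate tied to drain, V_GS = V_DS ≥ V_GS − V_th, so the device is in saturation.
k_n = μ_nC_ox · (W/L) = 2.672 mA/V².
KCL at the drain: ½ k_n (V_GS − V_th)² = (V_DD − V_GS)/R.
Let x = V_GS − 1. Then 78.4 x² + x − 7.73 = 0, giving x = 0.308 V (positive root), so V_GS = 1.31 V.
I_D = (V_DD − V_GS)/R = (8.73 − 1.31) / 58.7 = 0.126 mA.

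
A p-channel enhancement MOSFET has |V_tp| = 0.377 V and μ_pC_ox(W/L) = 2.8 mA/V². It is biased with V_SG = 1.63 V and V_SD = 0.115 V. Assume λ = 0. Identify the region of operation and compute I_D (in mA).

Triode; I_D = 0.385 mA

V_ov = V_SG − |V_tp| = 1.63 − 0.377 = 1.25 V.
Since V_SD = 0.115 V < V_ov = 1.25 V, the device is in the triode region.
I_D = k_p [V_ov · V_SD − ½ V_SD²] = 2.8 × [1.25 × 0.115 − 0.5 × 0.115²] = 0.385 mA.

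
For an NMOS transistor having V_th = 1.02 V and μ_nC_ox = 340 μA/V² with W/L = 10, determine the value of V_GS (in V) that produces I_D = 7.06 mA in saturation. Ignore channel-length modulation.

V_GS = 3.06 V

k_n = μ_nC_ox · (W/L) = 3.4 mA/V².
In saturation I_D = ½ k_n (V_GS − V_th)², so V_GS − V_th = √(2 I_D / k_n) = √(2 × 7.06 / 3.4) = 2.04 V.
V_GS = 1.02 + 2.04 = 3.06 V.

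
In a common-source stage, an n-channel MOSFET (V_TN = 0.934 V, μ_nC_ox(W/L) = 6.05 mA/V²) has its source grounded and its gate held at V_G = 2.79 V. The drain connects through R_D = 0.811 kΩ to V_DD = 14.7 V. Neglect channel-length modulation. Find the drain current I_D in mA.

I_D = 10.4 mA

V_GS = V_G = 2.79 V, so V_ov = 2.79 − 0.934 = 1.86 V.
Assume saturation: I_D = ½ k_n V_ov² = 0.5 × 6.05 × 1.86² = 10.4 mA, giving V_DS = V_DD − I_D R_D = 14.7 − 10.4 × 0.811 = 6.25 V.
V_DS = 6.25 V ≥ V_ov = 1.86 V, confirming saturation.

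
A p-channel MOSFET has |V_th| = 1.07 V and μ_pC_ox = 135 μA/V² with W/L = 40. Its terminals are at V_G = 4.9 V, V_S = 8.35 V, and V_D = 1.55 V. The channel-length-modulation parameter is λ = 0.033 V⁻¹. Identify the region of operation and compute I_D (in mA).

Saturation; I_D = 18.7 mA

V_SG = V_S − V_G = 8.35 − 4.9 = 3.45 V; V_SD = V_S − V_D = 8.35 − 1.55 = 6.8 V.
k_p = μ_pC_ox · (W/L) = 5.4 mA/V².
V_ov = V_SG − |V_th| = 3.45 − 1.07 = 2.38 V.
Since V_SD = 6.8 V ≥ V_ov = 2.38 V, the device is in saturation.
I_D = ½ k_p V_ov² (1 + λ V_SD) = 0.5 × 5.4 × 2.38² × (1 + 0.033 × 6.8) = 18.7 mA.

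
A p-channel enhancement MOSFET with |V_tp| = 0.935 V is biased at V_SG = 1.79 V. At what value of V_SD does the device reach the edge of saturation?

V_SD,sat = 0.855 V

The boundary between triode and saturation is V_SD = V_SG − |V_tp| = V_ov.
V_ov = 1.79 − 0.935 = 0.855 V.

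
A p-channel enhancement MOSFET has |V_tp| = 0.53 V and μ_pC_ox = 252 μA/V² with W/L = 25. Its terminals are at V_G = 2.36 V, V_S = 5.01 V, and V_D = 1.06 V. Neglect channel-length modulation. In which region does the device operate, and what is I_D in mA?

V_SG = V_S − V_G = 5.01 − 2.36 = 2.65 V; V_SD = V_S − V_D = 5.01 − 1.06 = 3.95 V.
k_p = μ_pC_ox · (W/L) = 6.3 mA/V².
V_ov = V_SG − |V_tp| = 2.65 − 0.53 = 2.12 V.
Since V_SD = 3.95 V ≥ V_ov = 2.12 V, the device is in saturation.
I_D = ½ k_p V_ov² = 0.5 × 6.3 × 2.12² = 14.2 mA.

Saturation; I_D = 14.2 mA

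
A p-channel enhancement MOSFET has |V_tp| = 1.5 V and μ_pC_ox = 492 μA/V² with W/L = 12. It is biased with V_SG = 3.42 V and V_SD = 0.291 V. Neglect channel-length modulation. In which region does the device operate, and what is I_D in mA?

Triode; I_D = 3.05 mA

k_p = μ_pC_ox · (W/L) = 5.904 mA/V².
V_ov = V_SG − |V_tp| = 3.42 − 1.5 = 1.92 V.
Since V_SD = 0.291 V < V_ov = 1.92 V, the device is in the triode region.
I_D = k_p [V_ov · V_SD − ½ V_SD²] = 5.904 × [1.92 × 0.291 − 0.5 × 0.291²] = 3.05 mA.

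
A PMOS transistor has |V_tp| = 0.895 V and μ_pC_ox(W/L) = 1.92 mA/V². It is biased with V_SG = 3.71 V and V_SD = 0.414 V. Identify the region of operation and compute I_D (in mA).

Triode; I_D = 2.07 mA

V_ov = V_SG − |V_tp| = 3.71 − 0.895 = 2.81 V.
Since V_SD = 0.414 V < V_ov = 2.81 V, the device is in the triode region.
I_D = k_p [V_ov · V_SD − ½ V_SD²] = 1.92 × [2.81 × 0.414 − 0.5 × 0.414²] = 2.07 mA.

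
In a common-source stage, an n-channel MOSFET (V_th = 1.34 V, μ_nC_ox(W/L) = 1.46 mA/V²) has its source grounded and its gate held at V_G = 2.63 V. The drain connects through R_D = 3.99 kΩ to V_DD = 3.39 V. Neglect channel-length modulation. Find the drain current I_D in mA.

I_D = 0.730 mA

V_GS = V_G = 2.63 V, so V_ov = 2.63 − 1.34 = 1.29 V.
Assume saturation: I_D = ½ k_n V_ov² = 0.5 × 1.46 × 1.29² = 1.21 mA, giving V_DS = V_DD − I_D R_D = 3.39 − 1.21 × 3.99 = -1.46 V.
But -1.46 V < V_ov = 1.29 V, so the device is actually in triode.
In triode I_D = k_n[V_ov V_DS − ½ V_DS²] and I_D = (V_DD − V_DS)/R_D. Equating: 2.91 V_DS² − 8.515 V_DS + 3.39 = 0, giving V_DS = 0.475 V (the root below V_ov).
I_D = (3.39 − 0.475) / 3.99 = 0.73 mA.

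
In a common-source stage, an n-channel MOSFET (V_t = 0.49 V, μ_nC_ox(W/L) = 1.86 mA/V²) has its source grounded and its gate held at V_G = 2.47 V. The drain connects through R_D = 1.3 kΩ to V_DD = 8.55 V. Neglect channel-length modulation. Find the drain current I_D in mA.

I_D = 3.65 mA

V_GS = V_G = 2.47 V, so V_ov = 2.47 − 0.49 = 1.98 V.
Assume saturation: I_D = ½ k_n V_ov² = 0.5 × 1.86 × 1.98² = 3.65 mA, giving V_DS = V_DD − I_D R_D = 8.55 − 3.65 × 1.3 = 3.81 V.
V_DS = 3.81 V ≥ V_ov = 1.98 V, confirming saturation.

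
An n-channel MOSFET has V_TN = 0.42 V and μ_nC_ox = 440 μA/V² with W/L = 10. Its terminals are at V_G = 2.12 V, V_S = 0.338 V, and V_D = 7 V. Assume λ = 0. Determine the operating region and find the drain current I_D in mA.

Saturation; I_D = 4.08 mA

V_GS = V_G − V_S = 2.12 − 0.338 = 1.78 V; V_DS = V_D − V_S = 7 − 0.338 = 6.66 V.
k_n = μ_nC_ox · (W/L) = 4.4 mA/V².
V_ov = V_GS − V_TN = 1.78 − 0.42 = 1.36 V.
Since V_DS = 6.66 V ≥ V_ov = 1.36 V, the device is in saturation.
I_D = ½ k_n V_ov² = 0.5 × 4.4 × 1.36² = 4.08 mA.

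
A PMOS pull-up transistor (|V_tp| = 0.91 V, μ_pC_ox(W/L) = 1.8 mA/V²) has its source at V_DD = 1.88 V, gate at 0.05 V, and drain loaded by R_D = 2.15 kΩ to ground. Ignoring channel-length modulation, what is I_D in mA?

I_D = 0.627 mA

V_SG = V_DD − V_G = 1.88 − 0.05 = 1.83 V, so V_ov = 1.83 − 0.91 = 0.92 V.
Assume saturation: I_D = ½ k_p V_ov² = 0.5 × 1.8 × 0.92² = 0.762 mA, giving V_SD = V_DD − I_D R_D = 1.88 − 0.762 × 2.15 = 0.242 V.
But 0.242 V < V_ov = 0.92 V, so the device is actually in triode.
In triode I_D = k_p[V_ov V_SD − ½ V_SD²] and I_D = (V_DD − V_SD)/R_D. Equating: 1.94 V_SD² − 4.56 V_SD + 1.88 = 0, giving V_SD = 0.533 V (the root below V_ov).
I_D = (1.88 − 0.533) / 2.15 = 0.627 mA.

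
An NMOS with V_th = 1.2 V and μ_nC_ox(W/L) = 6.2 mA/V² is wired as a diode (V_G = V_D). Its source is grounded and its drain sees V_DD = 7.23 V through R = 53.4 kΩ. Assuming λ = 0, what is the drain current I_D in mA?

I_D = 0.109 mA

With gate tied to drain, V_GS = V_DS ≥ V_GS − V_th, so the device is in saturation.
KCL at the drain: ½ k_n (V_GS − V_th)² = (V_DD − V_GS)/R.
Let x = V_GS − 1.2. Then 166 x² + x − 6.03 = 0, giving x = 0.188 V (positive root), so V_GS = 1.39 V.
I_D = (V_DD − V_GS)/R = (7.23 − 1.39) / 53.4 = 0.109 mA.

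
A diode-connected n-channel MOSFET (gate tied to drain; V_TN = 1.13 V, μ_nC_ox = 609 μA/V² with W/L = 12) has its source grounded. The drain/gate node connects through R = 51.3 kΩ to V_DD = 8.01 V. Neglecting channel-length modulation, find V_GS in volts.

V_GS = 1.32 V

With gate tied to drain, V_GS = V_DS ≥ V_GS − V_TN, so the device is in saturation.
k_n = μ_nC_ox · (W/L) = 7.308 mA/V².
KCL at the drain: ½ k_n (V_GS − V_TN)² = (V_DD − V_GS)/R.
Let x = V_GS − 1.13. Then 187 x² + x − 6.88 = 0, giving x = 0.189 V (positive root), so V_GS = 1.32 V.
I_D = (V_DD − V_GS)/R = (8.01 − 1.32) / 51.3 = 0.13 mA.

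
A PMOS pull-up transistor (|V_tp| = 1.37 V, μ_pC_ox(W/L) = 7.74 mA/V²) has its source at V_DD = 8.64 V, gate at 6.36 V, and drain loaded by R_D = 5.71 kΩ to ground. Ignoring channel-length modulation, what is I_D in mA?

I_D = 1.47 mA

V_SG = V_DD − V_G = 8.64 − 6.36 = 2.28 V, so V_ov = 2.28 − 1.37 = 0.91 V.
Assume saturation: I_D = ½ k_p V_ov² = 0.5 × 7.74 × 0.91² = 3.2 mA, giving V_SD = V_DD − I_D R_D = 8.64 − 3.2 × 5.71 = -9.66 V.
But -9.66 V < V_ov = 0.91 V, so the device is actually in triode.
In triode I_D = k_p[V_ov V_SD − ½ V_SD²] and I_D = (V_DD − V_SD)/R_D. Equating: 22.1 V_SD² − 41.22 V_SD + 8.64 = 0, giving V_SD = 0.241 V (the root below V_ov).
I_D = (8.64 − 0.241) / 5.71 = 1.47 mA.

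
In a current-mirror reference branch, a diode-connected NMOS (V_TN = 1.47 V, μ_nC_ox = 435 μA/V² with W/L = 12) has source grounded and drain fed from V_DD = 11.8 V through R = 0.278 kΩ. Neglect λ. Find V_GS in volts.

With gate tied to drain, V_GS = V_DS ≥ V_GS − V_TN, so the device is in saturation.
k_n = μ_nC_ox · (W/L) = 5.22 mA/V².
KCL at the drain: ½ k_n (V_GS − V_TN)² = (V_DD − V_GS)/R.
Let x = V_GS − 1.47. Then 0.726 x² + x − 10.33 = 0, giving x = 3.15 V (positive root), so V_GS = 4.62 V.
I_D = (V_DD − V_GS)/R = (11.8 − 4.62) / 0.278 = 25.8 mA.

V_GS = 4.62 V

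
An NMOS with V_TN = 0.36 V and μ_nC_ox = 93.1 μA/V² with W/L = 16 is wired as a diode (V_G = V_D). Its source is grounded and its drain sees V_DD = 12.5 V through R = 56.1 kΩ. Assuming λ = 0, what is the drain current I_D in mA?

I_D = 0.207 mA

With gate tied to drain, V_GS = V_DS ≥ V_GS − V_TN, so the device is in saturation.
k_n = μ_nC_ox · (W/L) = 1.49 mA/V².
KCL at the drain: ½ k_n (V_GS − V_TN)² = (V_DD − V_GS)/R.
Let x = V_GS − 0.36. Then 41.8 x² + x − 12.14 = 0, giving x = 0.527 V (positive root), so V_GS = 0.887 V.
I_D = (V_DD − V_GS)/R = (12.5 − 0.887) / 56.1 = 0.207 mA.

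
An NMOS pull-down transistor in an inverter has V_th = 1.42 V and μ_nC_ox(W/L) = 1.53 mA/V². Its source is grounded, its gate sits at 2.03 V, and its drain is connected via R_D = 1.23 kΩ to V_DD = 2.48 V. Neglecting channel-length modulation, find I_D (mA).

I_D = 0.285 mA

V_GS = V_G = 2.03 V, so V_ov = 2.03 − 1.42 = 0.61 V.
Assume saturation: I_D = ½ k_n V_ov² = 0.5 × 1.53 × 0.61² = 0.285 mA, giving V_DS = V_DD − I_D R_D = 2.48 − 0.285 × 1.23 = 2.13 V.
V_DS = 2.13 V ≥ V_ov = 0.61 V, confirming saturation.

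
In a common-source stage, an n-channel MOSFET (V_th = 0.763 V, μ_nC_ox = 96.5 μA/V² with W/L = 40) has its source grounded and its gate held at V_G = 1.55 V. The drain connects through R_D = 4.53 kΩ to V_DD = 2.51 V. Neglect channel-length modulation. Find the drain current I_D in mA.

I_D = 0.512 mA

V_GS = V_G = 1.55 V, so V_ov = 1.55 − 0.763 = 0.787 V.
k_n = μ_nC_ox · (W/L) = 3.86 mA/V².
Assume saturation: I_D = ½ k_n V_ov² = 0.5 × 3.86 × 0.787² = 1.2 mA, giving V_DS = V_DD − I_D R_D = 2.51 − 1.2 × 4.53 = -2.91 V.
But -2.91 V < V_ov = 0.787 V, so the device is actually in triode.
In triode I_D = k_n[V_ov V_DS − ½ V_DS²] and I_D = (V_DD − V_DS)/R_D. Equating: 8.74 V_DS² − 14.76 V_DS + 2.51 = 0, giving V_DS = 0.192 V (the root below V_ov).
I_D = (2.51 − 0.192) / 4.53 = 0.512 mA.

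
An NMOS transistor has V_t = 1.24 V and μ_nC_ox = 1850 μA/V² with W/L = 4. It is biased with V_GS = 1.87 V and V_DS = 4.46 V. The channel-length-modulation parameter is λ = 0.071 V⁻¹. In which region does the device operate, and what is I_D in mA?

k_n = μ_nC_ox · (W/L) = 7.4 mA/V².
V_ov = V_GS − V_t = 1.87 − 1.24 = 0.63 V.
Since V_DS = 4.46 V ≥ V_ov = 0.63 V, the device is in saturation.
I_D = ½ k_n V_ov² (1 + λ V_DS) = 0.5 × 7.4 × 0.63² × (1 + 0.071 × 4.46) = 1.93 mA.

Saturation; I_D = 1.93 mA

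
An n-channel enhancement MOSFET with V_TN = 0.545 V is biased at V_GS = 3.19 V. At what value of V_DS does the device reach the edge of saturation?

The boundary between triode and saturation is V_DS = V_GS − V_TN = V_ov.
V_ov = 3.19 − 0.545 = 2.65 V.

V_DS,sat = 2.65 V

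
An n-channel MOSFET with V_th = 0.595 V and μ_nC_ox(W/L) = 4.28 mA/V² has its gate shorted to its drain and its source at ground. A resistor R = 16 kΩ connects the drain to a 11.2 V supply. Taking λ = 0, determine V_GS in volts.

With gate tied to drain, V_GS = V_DS ≥ V_GS − V_th, so the device is in saturation.
KCL at the drain: ½ k_n (V_GS − V_th)² = (V_DD − V_GS)/R.
Let x = V_GS − 0.595. Then 34.2 x² + x − 10.6 = 0, giving x = 0.542 V (positive root), so V_GS = 1.14 V.
I_D = (V_DD − V_GS)/R = (11.2 − 1.14) / 16 = 0.629 mA.

V_GS = 1.14 V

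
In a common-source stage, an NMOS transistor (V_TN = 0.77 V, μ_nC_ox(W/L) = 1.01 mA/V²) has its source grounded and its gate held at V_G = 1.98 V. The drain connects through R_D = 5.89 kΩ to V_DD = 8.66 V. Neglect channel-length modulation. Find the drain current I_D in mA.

V_GS = V_G = 1.98 V, so V_ov = 1.98 − 0.77 = 1.21 V.
Assume saturation: I_D = ½ k_n V_ov² = 0.5 × 1.01 × 1.21² = 0.739 mA, giving V_DS = V_DD − I_D R_D = 8.66 − 0.739 × 5.89 = 4.31 V.
V_DS = 4.31 V ≥ V_ov = 1.21 V, confirming saturation.

I_D = 0.739 mA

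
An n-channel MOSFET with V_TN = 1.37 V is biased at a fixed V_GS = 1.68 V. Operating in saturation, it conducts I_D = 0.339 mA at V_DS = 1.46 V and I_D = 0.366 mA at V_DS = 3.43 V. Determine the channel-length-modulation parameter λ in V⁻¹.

λ = 0.0430 V⁻¹

With V_GS fixed, I_D ∝ (1 + λ V_DS) in saturation, so I_D2/I_D1 = (1 + λ V_DS2)/(1 + λ V_DS1).
0.366/0.339 = 1.08 = (1 + 3.43 λ)/(1 + 1.46 λ).
Solving: λ (I_D1 V_DS2 − I_D2 V_DS1) = I_D2 − I_D1, so λ = (0.366 − 0.339) / (0.339 × 3.43 − 0.366 × 1.46) = 0.027 / 0.628 = 0.043 V⁻¹.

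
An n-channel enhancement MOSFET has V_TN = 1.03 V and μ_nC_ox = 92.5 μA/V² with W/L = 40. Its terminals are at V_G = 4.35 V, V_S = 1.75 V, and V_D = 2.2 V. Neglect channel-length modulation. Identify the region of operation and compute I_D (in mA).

V_GS = V_G − V_S = 4.35 − 1.75 = 2.6 V; V_DS = V_D − V_S = 2.2 − 1.75 = 0.45 V.
k_n = μ_nC_ox · (W/L) = 3.7 mA/V².
V_ov = V_GS − V_TN = 2.6 − 1.03 = 1.57 V.
Since V_DS = 0.45 V < V_ov = 1.57 V, the device is in the triode region.
I_D = k_n [V_ov · V_DS − ½ V_DS²] = 3.7 × [1.57 × 0.45 − 0.5 × 0.45²] = 2.24 mA.

Triode; I_D = 2.24 mA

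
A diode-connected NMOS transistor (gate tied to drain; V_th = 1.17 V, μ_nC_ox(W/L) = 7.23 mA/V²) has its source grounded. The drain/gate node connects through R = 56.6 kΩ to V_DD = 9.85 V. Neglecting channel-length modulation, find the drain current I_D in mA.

I_D = 0.150 mA

With gate tied to drain, V_GS = V_DS ≥ V_GS − V_th, so the device is in saturation.
KCL at the drain: ½ k_n (V_GS − V_th)² = (V_DD − V_GS)/R.
Let x = V_GS − 1.17. Then 205 x² + x − 8.68 = 0, giving x = 0.204 V (positive root), so V_GS = 1.37 V.
I_D = (V_DD − V_GS)/R = (9.85 − 1.37) / 56.6 = 0.15 mA.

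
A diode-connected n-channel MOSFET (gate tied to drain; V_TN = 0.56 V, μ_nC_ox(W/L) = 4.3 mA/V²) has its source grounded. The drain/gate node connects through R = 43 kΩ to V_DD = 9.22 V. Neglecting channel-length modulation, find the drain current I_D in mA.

I_D = 0.194 mA

With gate tied to drain, V_GS = V_DS ≥ V_GS − V_TN, so the device is in saturation.
KCL at the drain: ½ k_n (V_GS − V_TN)² = (V_DD − V_GS)/R.
Let x = V_GS − 0.56. Then 92.5 x² + x − 8.66 = 0, giving x = 0.301 V (positive root), so V_GS = 0.861 V.
I_D = (V_DD − V_GS)/R = (9.22 − 0.861) / 43 = 0.194 mA.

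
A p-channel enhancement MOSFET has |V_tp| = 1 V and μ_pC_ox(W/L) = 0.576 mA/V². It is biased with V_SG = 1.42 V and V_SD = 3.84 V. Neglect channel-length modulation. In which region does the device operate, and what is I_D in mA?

Saturation; I_D = 0.0508 mA

V_ov = V_SG − |V_tp| = 1.42 − 1 = 0.42 V.
Since V_SD = 3.84 V ≥ V_ov = 0.42 V, the device is in saturation.
I_D = ½ k_p V_ov² = 0.5 × 0.576 × 0.42² = 0.0508 mA.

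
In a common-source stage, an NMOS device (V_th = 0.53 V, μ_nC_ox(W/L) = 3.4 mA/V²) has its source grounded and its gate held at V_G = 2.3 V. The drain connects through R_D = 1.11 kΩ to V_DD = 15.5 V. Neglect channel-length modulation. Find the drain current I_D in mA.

V_GS = V_G = 2.3 V, so V_ov = 2.3 − 0.53 = 1.77 V.
Assume saturation: I_D = ½ k_n V_ov² = 0.5 × 3.4 × 1.77² = 5.33 mA, giving V_DS = V_DD − I_D R_D = 15.5 − 5.33 × 1.11 = 9.59 V.
V_DS = 9.59 V ≥ V_ov = 1.77 V, confirming saturation.

I_D = 5.33 mA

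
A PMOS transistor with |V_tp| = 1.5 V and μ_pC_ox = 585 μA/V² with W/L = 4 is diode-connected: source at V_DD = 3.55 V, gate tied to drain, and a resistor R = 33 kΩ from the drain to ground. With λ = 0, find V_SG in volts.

With gate tied to drain, V_SG = V_SD ≥ V_SG − |V_tp|, so the device is in saturation.
k_p = μ_pC_ox · (W/L) = 2.34 mA/V².
KCL at the drain: ½ k_p (V_SG − |V_tp|)² = (V_DD − V_SG)/R.
Let x = V_SG − 1.5. Then 38.6 x² + x − 2.05 = 0, giving x = 0.218 V (positive root), so V_SG = 1.72 V.
I_D = (V_DD − V_SG)/R = (3.55 − 1.72) / 33 = 0.0555 mA.

V_SG = 1.72 V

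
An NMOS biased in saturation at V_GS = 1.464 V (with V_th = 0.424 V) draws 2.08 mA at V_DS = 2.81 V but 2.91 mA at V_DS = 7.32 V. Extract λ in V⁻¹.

With V_GS fixed, I_D ∝ (1 + λ V_DS) in saturation, so I_D2/I_D1 = (1 + λ V_DS2)/(1 + λ V_DS1).
2.91/2.08 = 1.399 = (1 + 7.32 λ)/(1 + 2.81 λ).
Solving: λ (I_D1 V_DS2 − I_D2 V_DS1) = I_D2 − I_D1, so λ = (2.91 − 2.08) / (2.08 × 7.32 − 2.91 × 2.81) = 0.83 / 7.05 = 0.118 V⁻¹.

λ = 0.118 V⁻¹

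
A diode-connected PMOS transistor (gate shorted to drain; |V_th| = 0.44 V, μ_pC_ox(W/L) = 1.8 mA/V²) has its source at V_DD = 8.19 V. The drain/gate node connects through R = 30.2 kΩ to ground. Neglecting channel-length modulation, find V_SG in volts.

With gate tied to drain, V_SG = V_SD ≥ V_SG − |V_th|, so the device is in saturation.
KCL at the drain: ½ k_p (V_SG − |V_th|)² = (V_DD − V_SG)/R.
Let x = V_SG − 0.44. Then 27.2 x² + x − 7.75 = 0, giving x = 0.516 V (positive root), so V_SG = 0.956 V.
I_D = (V_DD − V_SG)/R = (8.19 − 0.956) / 30.2 = 0.24 mA.

V_SG = 0.956 V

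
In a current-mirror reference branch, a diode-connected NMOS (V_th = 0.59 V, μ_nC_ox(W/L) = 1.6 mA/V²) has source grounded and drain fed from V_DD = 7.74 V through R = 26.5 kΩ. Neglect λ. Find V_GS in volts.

With gate tied to drain, V_GS = V_DS ≥ V_GS − V_th, so the device is in saturation.
KCL at the drain: ½ k_n (V_GS − V_th)² = (V_DD − V_GS)/R.
Let x = V_GS − 0.59. Then 21.2 x² + x − 7.15 = 0, giving x = 0.558 V (positive root), so V_GS = 1.15 V.
I_D = (V_DD − V_GS)/R = (7.74 − 1.15) / 26.5 = 0.249 mA.

V_GS = 1.15 V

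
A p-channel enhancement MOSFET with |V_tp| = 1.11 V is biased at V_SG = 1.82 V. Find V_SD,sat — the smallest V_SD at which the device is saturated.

V_SD,sat = 0.710 V

The boundary between triode and saturation is V_SD = V_SG − |V_tp| = V_ov.
V_ov = 1.82 − 1.11 = 0.71 V.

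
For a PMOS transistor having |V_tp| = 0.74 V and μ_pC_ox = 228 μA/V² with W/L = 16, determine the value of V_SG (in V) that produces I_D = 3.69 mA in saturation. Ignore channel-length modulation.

k_p = μ_pC_ox · (W/L) = 3.648 mA/V².
In saturation I_D = ½ k_p (V_SG − |V_tp|)², so V_SG − |V_tp| = √(2 I_D / k_p) = √(2 × 3.69 / 3.648) = 1.42 V.
V_SG = 0.74 + 1.42 = 2.16 V.

V_SG = 2.16 V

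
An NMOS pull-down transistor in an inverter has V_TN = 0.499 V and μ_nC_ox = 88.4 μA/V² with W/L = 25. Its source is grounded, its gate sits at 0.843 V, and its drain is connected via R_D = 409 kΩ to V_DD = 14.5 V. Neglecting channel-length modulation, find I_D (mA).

V_GS = V_G = 0.843 V, so V_ov = 0.843 − 0.499 = 0.344 V.
k_n = μ_nC_ox · (W/L) = 2.21 mA/V².
Assume saturation: I_D = ½ k_n V_ov² = 0.5 × 2.21 × 0.344² = 0.131 mA, giving V_DS = V_DD − I_D R_D = 14.5 − 0.131 × 409 = -39 V.
But -39 V < V_ov = 0.344 V, so the device is actually in triode.
In triode I_D = k_n[V_ov V_DS − ½ V_DS²] and I_D = (V_DD − V_DS)/R_D. Equating: 452 V_DS² − 311.9 V_DS + 14.5 = 0, giving V_DS = 0.0501 V (the root below V_ov).
I_D = (14.5 − 0.0501) / 409 = 0.0353 mA.

I_D = 0.0353 mA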